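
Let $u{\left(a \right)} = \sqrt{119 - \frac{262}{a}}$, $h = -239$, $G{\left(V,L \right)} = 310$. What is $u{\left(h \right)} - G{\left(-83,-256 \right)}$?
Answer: $-310 + \frac{\sqrt{6860017}}{239} \approx -299.04$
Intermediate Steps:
$u{\left(h \right)} - G{\left(-83,-256 \right)} = \sqrt{119 - \frac{262}{-239}} - 310 = \sqrt{119 - - \frac{262}{239}} - 310 = \sqrt{119 + \frac{262}{239}} - 310 = \sqrt{\frac{28703}{239}} - 310 = \frac{\sqrt{6860017}}{239} - 310 = -310 + \frac{\sqrt{6860017}}{239}$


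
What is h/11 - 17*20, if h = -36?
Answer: -3776/11 ≈ -343.27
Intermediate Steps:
h/11 - 17*20 = -36/11 - 17*20 = -36*1/11 - 340 = -36/11 - 340 = -3776/11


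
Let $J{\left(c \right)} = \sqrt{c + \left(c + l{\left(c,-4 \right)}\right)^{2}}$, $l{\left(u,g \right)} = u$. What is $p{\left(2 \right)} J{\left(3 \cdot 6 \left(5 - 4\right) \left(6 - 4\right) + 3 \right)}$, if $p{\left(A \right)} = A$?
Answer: $2 \sqrt{6123} \approx 156.5$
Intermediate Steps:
$J{\left(c \right)} = \sqrt{c + 4 c^{2}}$ ($J{\left(c \right)} = \sqrt{c + \left(c + c\right)^{2}} = \sqrt{c + \left(2 c\right)^{2}} = \sqrt{c + 4 c^{2}}$)
$p{\left(2 \right)} J{\left(3 \cdot 6 \left(5 - 4\right) \left(6 - 4\right) + 3 \right)} = 2 \sqrt{\left(3 \cdot 6 \left(5 - 4\right) \left(6 - 4\right) + 3\right) \left(1 + 4 \left(3 \cdot 6 \left(5 - 4\right) \left(6 - 4\right) + 3\right)\right)} = 2 \sqrt{\left(18 \cdot 1 \cdot 2 + 3\right) \left(1 + 4 \left(18 \cdot 1 \cdot 2 + 3\right)\right)} = 2 \sqrt{\left(18 \cdot 2 + 3\right) \left(1 + 4 \left(18 \cdot 2 + 3\right)\right)} = 2 \sqrt{\left(36 + 3\right) \left(1 + 4 \left(36 + 3\right)\right)} = 2 \sqrt{39 \left(1 + 4 \cdot 39\right)} = 2 \sqrt{39 \left(1 + 156\right)} = 2 \sqrt{39 \cdot 157} = 2 \sqrt{6123}$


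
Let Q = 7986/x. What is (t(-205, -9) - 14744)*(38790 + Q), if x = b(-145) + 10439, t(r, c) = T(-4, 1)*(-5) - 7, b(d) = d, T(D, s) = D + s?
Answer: -2942132628528/5147 ≈ -5.7162e+8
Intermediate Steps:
t(r, c) = 8 (t(r, c) = (-4 + 1)*(-5) - 7 = -3*(-5) - 7 = 15 - 7 = 8)
x = 10294 (x = -145 + 10439 = 10294)
Q = 3993/5147 (Q = 7986/10294 = 7986*(1/10294) = 3993/5147 ≈ 0.77579)
(t(-205, -9) - 14744)*(38790 + Q) = (8 - 14744)*(38790 + 3993/5147) = -14736*199656123/5147 = -2942132628528/5147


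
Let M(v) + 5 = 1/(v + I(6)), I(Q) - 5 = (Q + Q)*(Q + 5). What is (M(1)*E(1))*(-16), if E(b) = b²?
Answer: 5512/69 ≈ 79.884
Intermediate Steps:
I(Q) = 5 + 2*Q*(5 + Q) (I(Q) = 5 + (Q + Q)*(Q + 5) = 5 + (2*Q)*(5 + Q) = 5 + 2*Q*(5 + Q))
M(v) = -5 + 1/(137 + v) (M(v) = -5 + 1/(v + (5 + 2*6² + 10*6)) = -5 + 1/(v + (5 + 2*36 + 60)) = -5 + 1/(v + (5 + 72 + 60)) = -5 + 1/(v + 137) = -5 + 1/(137 + v))
(M(1)*E(1))*(-16) = (((-684 - 5*1)/(137 + 1))*1²)*(-16) = (((-684 - 5)/138)*1)*(-16) = (((1/138)*(-689))*1)*(-16) = -689/138*1*(-16) = -689/138*(-16) = 5512/69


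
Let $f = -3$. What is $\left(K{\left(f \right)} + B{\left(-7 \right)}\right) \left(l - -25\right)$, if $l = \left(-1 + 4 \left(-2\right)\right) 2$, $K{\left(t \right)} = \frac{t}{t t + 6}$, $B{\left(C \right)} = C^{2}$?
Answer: $\frac{1708}{5} \approx 341.6$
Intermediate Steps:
$K{\left(t \right)} = \frac{t}{6 + t^{2}}$ ($K{\left(t \right)} = \frac{t}{t^{2} + 6} = \frac{t}{6 + t^{2}}$)
$l = -18$ ($l = \left(-1 - 8\right) 2 = \left(-9\right) 2 = -18$)
$\left(K{\left(f \right)} + B{\left(-7 \right)}\right) \left(l - -25\right) = \left(- \frac{3}{6 + \left(-3\right)^{2}} + \left(-7\right)^{2}\right) \left(-18 - -25\right) = \left(- \frac{3}{6 + 9} + 49\right) \left(-18 + 25\right) = \left(- \frac{3}{15} + 49\right) 7 = \left(\left(-3\right) \frac{1}{15} + 49\right) 7 = \left(- \frac{1}{5} + 49\right) 7 = \frac{244}{5} \cdot 7 = \frac{1708}{5}$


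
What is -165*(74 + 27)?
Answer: -16665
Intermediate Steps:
-165*(74 + 27) = -165*101 = -11*1515 = -16665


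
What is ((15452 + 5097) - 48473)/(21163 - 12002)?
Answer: -27924/9161 ≈ -3.0481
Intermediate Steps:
((15452 + 5097) - 48473)/(21163 - 12002) = (20549 - 48473)/9161 = -27924*1/9161 = -27924/9161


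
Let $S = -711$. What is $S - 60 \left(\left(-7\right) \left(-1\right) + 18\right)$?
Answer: $-2211$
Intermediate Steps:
$S - 60 \left(\left(-7\right) \left(-1\right) + 18\right) = -711 - 60 \left(\left(-7\right) \left(-1\right) + 18\right) = -711 - 60 \left(7 + 18\right) = -711 - 1500 = -2211$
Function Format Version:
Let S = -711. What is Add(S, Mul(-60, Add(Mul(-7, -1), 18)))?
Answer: -2211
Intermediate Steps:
Add(S, Mul(-60, Add(Mul(-7, -1), 18))) = Add(-711, Mul(-60, Add(Mul(-7, -1), 18))) = Add(-711, Mul(-60, Add(7, 18))) = Add(-711, Mul(-60, 25)) = Add(-711, -1500) = -2211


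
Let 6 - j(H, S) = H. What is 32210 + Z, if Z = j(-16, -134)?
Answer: 32232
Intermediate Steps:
j(H, S) = 6 - H
Z = 22 (Z = 6 - 1*(-16) = 6 + 16 = 22)
32210 + Z = 32210 + 22 = 32232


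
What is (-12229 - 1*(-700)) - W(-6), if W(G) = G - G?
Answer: -11529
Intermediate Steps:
W(G) = 0
(-12229 - 1*(-700)) - W(-6) = (-12229 - 1*(-700)) - 1*0 = (-12229 + 700) + 0 = -11529 + 0 = -11529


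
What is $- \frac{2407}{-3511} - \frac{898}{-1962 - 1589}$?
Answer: $\frac{11700135}{12467561} \approx 0.93845$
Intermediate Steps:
$- \frac{2407}{-3511} - \frac{898}{-1962 - 1589} = \left(-2407\right) \left(- \frac{1}{3511}\right) - \frac{898}{-1962 - 1589} = \frac{2407}{3511} - \frac{898}{-3551} = \frac{2407}{3511} - - \frac{898}{3551} = \frac{2407}{3511} + \frac{898}{3551} = \frac{11700135}{12467561}$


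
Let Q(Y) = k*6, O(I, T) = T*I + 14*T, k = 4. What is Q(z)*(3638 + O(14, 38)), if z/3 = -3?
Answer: 112848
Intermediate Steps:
z = -9 (z = 3*(-3) = -9)
O(I, T) = 14*T + I*T (O(I, T) = I*T + 14*T = 14*T + I*T)
Q(Y) = 24 (Q(Y) = 4*6 = 24)
Q(z)*(3638 + O(14, 38)) = 24*(3638 + 38*(14 + 14)) = 24*(3638 + 38*28) = 24*(3638 + 1064) = 24*4702 = 112848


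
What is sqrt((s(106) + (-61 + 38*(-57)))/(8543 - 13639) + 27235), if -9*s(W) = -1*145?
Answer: sqrt(8119318597)/546 ≈ 165.03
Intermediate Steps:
s(W) = 145/9 (s(W) = -(-1)*145/9 = -1/9*(-145) = 145/9)
sqrt((s(106) + (-61 + 38*(-57)))/(8543 - 13639) + 27235) = sqrt((145/9 + (-61 + 38*(-57)))/(8543 - 13639) + 27235) = sqrt((145/9 + (-61 - 2166))/(-5096) + 27235) = sqrt((145/9 - 2227)*(-1/5096) + 27235) = sqrt(-19898/9*(-1/5096) + 27235) = sqrt(9949/22932 + 27235) = sqrt(624562969/22932) = sqrt(8119318597)/546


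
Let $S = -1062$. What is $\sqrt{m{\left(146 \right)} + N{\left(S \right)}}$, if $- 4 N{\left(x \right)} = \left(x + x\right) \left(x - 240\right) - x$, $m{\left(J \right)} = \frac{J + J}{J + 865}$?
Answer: $\frac{i \sqrt{2827706786862}}{2022} \approx 831.64 i$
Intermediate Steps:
$m{\left(J \right)} = \frac{2 J}{865 + J}$
$N{\left(x \right)} = \frac{x}{4} - \frac{x \left(-240 + x\right)}{2}$ ($N{\left(x \right)} = - \frac{\left(x + x\right) \left(x - 240\right) - x}{4} = - \frac{2 x \left(-240 + x\right) - x}{4} = - \frac{- x + 2 x \left(-240 + x\right)}{4} = \frac{x}{4} - \frac{x \left(-240 + x\right)}{2}$)
$\sqrt{m{\left(146 \right)} + N{\left(S \right)}} = \sqrt{2 \cdot 146 \frac{1}{865 + 146} + \frac{1}{4} \left(-1062\right) \left(481 - -2124\right)} = \sqrt{2 \cdot 146 \cdot \frac{1}{1011} + \frac{1}{4} \left(-1062\right) \left(481 + 2124\right)} = \sqrt{2 \cdot 146 \cdot \frac{1}{1011} + \frac{1}{4} \left(-1062\right) 2605} = \sqrt{\frac{292}{1011} - \frac{1383255}{2}} = \sqrt{- \frac{1398470221}{2022}} = \frac{i \sqrt{2827706786862}}{2022}$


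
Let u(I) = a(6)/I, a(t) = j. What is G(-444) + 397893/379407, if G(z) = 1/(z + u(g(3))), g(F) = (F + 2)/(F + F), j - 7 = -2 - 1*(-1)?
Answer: 41290537/39458328 ≈ 1.0464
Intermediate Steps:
j = 6 (j = 7 + (-2 - 1*(-1)) = 7 + (-2 + 1) = 7 - 1 = 6)
a(t) = 6
g(F) = (2 + F)/(2*F) (g(F) = (2 + F)/((2*F)) = (2 + F)*(1/(2*F)) = (2 + F)/(2*F))
u(I) = 6/I
G(z) = 1/(36/5 + z) (G(z) = 1/(z + 6/(((½)*(2 + 3)/3))) = 1/(z + 6/(((½)*(⅓)*5))) = 1/(z + 6/(⅚)) = 1/(z + 6*(6/5)) = 1/(z + 36/5) = 1/(36/5 + z))
G(-444) + 397893/379407 = 5/(36 + 5*(-444)) + 397893/379407 = 5/(36 - 2220) + 397893*(1/379407) = 5/(-2184) + 132631/126469 = 5*(-1/2184) + 132631/126469 = -5/2184 + 132631/126469 = 41290537/39458328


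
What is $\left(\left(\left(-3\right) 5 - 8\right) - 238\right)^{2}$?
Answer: $68121$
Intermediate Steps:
$\left(\left(\left(-3\right) 5 - 8\right) - 238\right)^{2} = \left(\left(-15 - 8\right) - 238\right)^{2} = \left(-23 - 238\right)^{2} = \left(-261\right)^{2} = 68121$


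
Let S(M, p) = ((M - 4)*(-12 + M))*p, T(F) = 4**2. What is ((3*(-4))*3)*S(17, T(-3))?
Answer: -37440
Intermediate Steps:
T(F) = 16
S(M, p) = p*(-12 + M)*(-4 + M) (S(M, p) = ((-4 + M)*(-12 + M))*p = ((-12 + M)*(-4 + M))*p = p*(-12 + M)*(-4 + M))
((3*(-4))*3)*S(17, T(-3)) = ((3*(-4))*3)*(16*(48 + 17**2 - 16*17)) = (-12*3)*(16*(48 + 289 - 272)) = -576*65 = -36*1040 = -37440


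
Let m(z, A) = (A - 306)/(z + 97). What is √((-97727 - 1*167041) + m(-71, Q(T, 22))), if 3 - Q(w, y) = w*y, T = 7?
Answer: 5*I*√7159802/26 ≈ 514.57*I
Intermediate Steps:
Q(w, y) = 3 - w*y
m(z, A) = (-306 + A)/(97 + z)
√((-97727 - 1*167041) + m(-71, Q(T, 22))) = √((-97727 - 1*167041) + (-306 + (3 - 1*7*22))/(97 - 71)) = √((-97727 - 167041) + (-306 + (3 - 154))/26) = √(-264768 + (-306 - 151)/26) = √(-264768 + (1/26)*(-457)) = √(-264768 - 457/26) = √(-6884425/26) = 5*I*√7159802/26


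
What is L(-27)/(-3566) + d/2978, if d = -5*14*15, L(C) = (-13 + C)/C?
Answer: -25303805/71681949 ≈ -0.35300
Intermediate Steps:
L(C) = (-13 + C)/C
d = -1050 (d = -70*15 = -1050)
L(-27)/(-3566) + d/2978 = ((-13 - 27)/(-27))/(-3566) - 1050/2978 = -1/27*(-40)*(-1/3566) - 1050*1/2978 = (40/27)*(-1/3566) - 525/1489 = -20/48141 - 525/1489 = -25303805/71681949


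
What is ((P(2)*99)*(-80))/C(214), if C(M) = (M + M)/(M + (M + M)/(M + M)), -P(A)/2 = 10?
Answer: 8514000/107 ≈ 79570.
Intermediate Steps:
P(A) = -20 (P(A) = -2*10 = -20)
C(M) = 2*M/(1 + M) (C(M) = (2*M)/(M + (2*M)/((2*M))) = (2*M)/(M + (2*M)*(1/(2*M))) = (2*M)/(M + 1) = (2*M)/(1 + M) = 2*M/(1 + M))
((P(2)*99)*(-80))/C(214) = (-20*99*(-80))/((2*214/(1 + 214))) = (-1980*(-80))/((2*214/215)) = 158400/((2*214*(1/215))) = 158400/(428/215) = 158400*(215/428) = 8514000/107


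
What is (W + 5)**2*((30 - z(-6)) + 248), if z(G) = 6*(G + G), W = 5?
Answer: 35000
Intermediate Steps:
z(G) = 12*G (z(G) = 6*(2*G) = 12*G)
(W + 5)**2*((30 - z(-6)) + 248) = (5 + 5)**2*((30 - 12*(-6)) + 248) = 10**2*((30 - 1*(-72)) + 248) = 100*((30 + 72) + 248) = 100*(102 + 248) = 100*350 = 35000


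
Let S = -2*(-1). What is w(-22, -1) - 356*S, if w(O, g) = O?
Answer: -734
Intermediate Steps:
S = 2 (S = -2*(-1) = 2)
w(-22, -1) - 356*S = -22 - 356*2 = -22 - 712 = -734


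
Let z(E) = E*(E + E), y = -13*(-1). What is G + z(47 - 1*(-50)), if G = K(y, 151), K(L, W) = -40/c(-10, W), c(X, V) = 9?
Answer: 169322/9 ≈ 18814.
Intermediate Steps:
y = 13
z(E) = 2*E**2 (z(E) = E*(2*E) = 2*E**2)
K(L, W) = -40/9
G = -40/9 ≈ -4.4444
G + z(47 - 1*(-50)) = -40/9 + 2*(47 - 1*(-50))**2 = -40/9 + 2*(47 + 50)**2 = -40/9 + 2*97**2 = -40/9 + 2*9409 = -40/9 + 18818 = 169322/9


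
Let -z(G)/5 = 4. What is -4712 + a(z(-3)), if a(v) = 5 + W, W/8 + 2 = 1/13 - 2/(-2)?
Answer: -61287/13 ≈ -4714.4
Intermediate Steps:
z(G) = -20 (z(G) = -5*4 = -20)
W = -96/13 (W = -16 + 8*(1/13 - 2/(-2)) = -16 + 8*(1*(1/13) - 2*(-1/2)) = -16 + 8*(1/13 + 1) = -16 + 8*(14/13) = -16 + 112/13 = -96/13 ≈ -7.3846)
a(v) = -31/13 (a(v) = 5 - 96/13 = -31/13)
-4712 + a(z(-3)) = -4712 - 31/13 = -61287/13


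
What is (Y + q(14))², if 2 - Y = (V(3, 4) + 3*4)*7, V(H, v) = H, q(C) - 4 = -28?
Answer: 16129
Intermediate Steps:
q(C) = -24 (q(C) = 4 - 28 = -24)
Y = -103 (Y = 2 - (3 + 3*4)*7 = 2 - (3 + 12)*7 = 2 - 15*7 = 2 - 1*105 = 2 - 105 = -103)
(Y + q(14))² = (-103 - 24)² = (-127)² = 16129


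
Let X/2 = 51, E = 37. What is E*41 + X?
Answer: 1619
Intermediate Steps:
X = 102 (X = 2*51 = 102)
E*41 + X = 37*41 + 102 = 1517 + 102 = 1619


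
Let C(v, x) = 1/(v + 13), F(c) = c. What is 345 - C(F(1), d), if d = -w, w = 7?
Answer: 4829/14 ≈ 344.93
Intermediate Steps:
d = -7 (d = -1*7 = -7)
C(v, x) = 1/(13 + v)
345 - C(F(1), d) = 345 - 1/(13 + 1) = 345 - 1/14 = 4829/14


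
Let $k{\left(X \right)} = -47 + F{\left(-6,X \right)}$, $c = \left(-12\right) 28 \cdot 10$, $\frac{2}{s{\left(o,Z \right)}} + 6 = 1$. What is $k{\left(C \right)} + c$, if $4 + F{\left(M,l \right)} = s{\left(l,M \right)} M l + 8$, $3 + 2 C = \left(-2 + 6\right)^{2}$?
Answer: $- \frac{16937}{5} \approx -3387.4$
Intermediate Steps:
$C = \frac{13}{2}$ ($C = - \frac{3}{2} + \frac{\left(-2 + 6\right)^{2}}{2} = - \frac{3}{2} + \frac{4^{2}}{2} = - \frac{3}{2} + \frac{1}{2} \cdot 16 = - \frac{3}{2} + 8 = \frac{13}{2} \approx 6.5$)
$s{\left(o,Z \right)} = - \frac{2}{5}$ ($s{\left(o,Z \right)} = \frac{2}{-6 + 1} = \frac{2}{-5} = 2 \left(- \frac{1}{5}\right) = - \frac{2}{5}$)
$F{\left(M,l \right)} = 4 - \frac{2 M l}{5}$ ($F{\left(M,l \right)} = -4 + \left(- \frac{2 M}{5} l + 8\right) = -4 - \left(-8 + \frac{2 M l}{5}\right) = 4 - \frac{2 M l}{5}$)
$c = -3360$ ($c = \left(-336\right) 10 = -3360$)
$k{\left(X \right)} = -43 + \frac{12 X}{5}$ ($k{\left(X \right)} = -47 + \left(4 - - \frac{12 X}{5}\right) = -47 + \left(4 + \frac{12 X}{5}\right) = -43 + \frac{12 X}{5}$)
$k{\left(C \right)} + c = \left(-43 + \frac{12}{5} \cdot \frac{13}{2}\right) - 3360 = \left(-43 + \frac{78}{5}\right) - 3360 = - \frac{137}{5} - 3360 = - \frac{16937}{5}$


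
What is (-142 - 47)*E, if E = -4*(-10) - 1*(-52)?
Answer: -17388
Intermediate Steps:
E = 92 (E = 40 + 52 = 92)
(-142 - 47)*E = (-142 - 47)*92 = -189*92 = -17388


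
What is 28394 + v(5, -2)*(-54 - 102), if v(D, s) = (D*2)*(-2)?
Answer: 31514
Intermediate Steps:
v(D, s) = -4*D (v(D, s) = (2*D)*(-2) = -4*D)
28394 + v(5, -2)*(-54 - 102) = 28394 + (-4*5)*(-54 - 102) = 28394 - 20*(-156) = 28394 + 3120 = 31514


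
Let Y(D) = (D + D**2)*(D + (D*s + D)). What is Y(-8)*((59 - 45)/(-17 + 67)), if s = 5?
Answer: -21952/25 ≈ -878.08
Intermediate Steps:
Y(D) = 7*D*(D + D**2) (Y(D) = (D + D**2)*(D + (D*5 + D)) = (D + D**2)*(D + (5*D + D)) = (D + D**2)*(D + 6*D) = (D + D**2)*(7*D) = 7*D*(D + D**2))
Y(-8)*((59 - 45)/(-17 + 67)) = (7*(-8)**2*(1 - 8))*((59 - 45)/(-17 + 67)) = (7*64*(-7))*(14/50) = -43904/50 = -3136*7/25 = -21952/25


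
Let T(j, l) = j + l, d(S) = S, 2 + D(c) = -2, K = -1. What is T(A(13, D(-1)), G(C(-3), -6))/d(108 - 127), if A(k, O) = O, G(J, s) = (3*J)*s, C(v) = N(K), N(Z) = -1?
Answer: -14/19 ≈ -0.73684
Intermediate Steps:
D(c) = -4 (D(c) = -2 - 2 = -4)
C(v) = -1
G(J, s) = 3*J*s
T(A(13, D(-1)), G(C(-3), -6))/d(108 - 127) = (-4 + 3*(-1)*(-6))/(108 - 127) = (-4 + 18)/(-19) = 14*(-1/19) = -14/19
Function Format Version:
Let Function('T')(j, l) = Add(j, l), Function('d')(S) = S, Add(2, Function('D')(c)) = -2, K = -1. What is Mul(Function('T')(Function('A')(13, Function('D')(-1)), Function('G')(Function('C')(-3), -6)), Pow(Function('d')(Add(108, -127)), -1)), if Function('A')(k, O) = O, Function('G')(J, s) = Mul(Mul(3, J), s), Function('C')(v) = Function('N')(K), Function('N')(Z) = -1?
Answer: Rational(-14, 19) ≈ -0.73684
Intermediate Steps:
Function('D')(c) = -4 (Function('D')(c) = Add(-2, -2) = -4)
Function('C')(v) = -1
Function('G')(J, s) = Mul(3, J, s)
Mul(Function('T')(Function('A')(13, Function('D')(-1)), Function('G')(Function('C')(-3), -6)), Pow(Function('d')(Add(108, -127)), -1)) = Mul(Add(-4, Mul(3, -1, -6)), Pow(Add(108, -127), -1)) = Mul(Add(-4, 18), Pow(-19, -1)) = Mul(14, Rational(-1, 19)) = Rational(-14, 19)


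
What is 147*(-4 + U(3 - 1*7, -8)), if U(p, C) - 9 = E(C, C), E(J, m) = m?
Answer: -441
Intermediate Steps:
U(p, C) = 9 + C
147*(-4 + U(3 - 1*7, -8)) = 147*(-4 + (9 - 8)) = 147*(-4 + 1) = 147*(-3) = -441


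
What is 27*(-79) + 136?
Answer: -1997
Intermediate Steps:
27*(-79) + 136 = -2133 + 136 = -1997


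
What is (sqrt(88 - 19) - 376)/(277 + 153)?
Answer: -188/215 + sqrt(69)/430 ≈ -0.85510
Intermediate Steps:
(sqrt(88 - 19) - 376)/(277 + 153) = (sqrt(69) - 376)/430 = (-376 + sqrt(69))*(1/430) = -188/215 + sqrt(69)/430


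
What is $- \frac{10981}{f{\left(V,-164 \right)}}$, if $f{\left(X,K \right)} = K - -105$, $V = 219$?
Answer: $\frac{10981}{59} \approx 186.12$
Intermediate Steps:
$f{\left(X,K \right)} = 105 + K$ ($f{\left(X,K \right)} = K + 105 = 105 + K$)
$- \frac{10981}{f{\left(V,-164 \right)}} = - \frac{10981}{105 - 164} = - \frac{10981}{-59} = \left(-10981\right) \left(- \frac{1}{59}\right) = \frac{10981}{59}$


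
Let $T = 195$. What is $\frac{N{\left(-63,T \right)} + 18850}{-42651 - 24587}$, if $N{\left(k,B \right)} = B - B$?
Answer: $- \frac{9425}{33619} \approx -0.28035$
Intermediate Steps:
$N{\left(k,B \right)} = 0$
$\frac{N{\left(-63,T \right)} + 18850}{-42651 - 24587} = \frac{0 + 18850}{-42651 - 24587} = \frac{18850}{-67238} = 18850 \left(- \frac{1}{67238}\right) = - \frac{9425}{33619}$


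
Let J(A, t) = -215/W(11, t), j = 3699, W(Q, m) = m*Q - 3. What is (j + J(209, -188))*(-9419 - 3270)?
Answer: -97208449516/2071 ≈ -4.6938e+7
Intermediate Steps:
W(Q, m) = -3 + Q*m (W(Q, m) = Q*m - 3 = -3 + Q*m)
J(A, t) = -215/(-3 + 11*t)
(j + J(209, -188))*(-9419 - 3270) = (3699 - 215/(-3 + 11*(-188)))*(-9419 - 3270) = (3699 - 215/(-3 - 2068))*(-12689) = (3699 - 215/(-2071))*(-12689) = (3699 - 215*(-1/2071))*(-12689) = (3699 + 215/2071)*(-12689) = (7660844/2071)*(-12689) = -97208449516/2071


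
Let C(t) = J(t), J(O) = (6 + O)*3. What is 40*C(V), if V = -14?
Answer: -960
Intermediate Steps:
J(O) = 18 + 3*O
C(t) = 18 + 3*t
40*C(V) = 40*(18 + 3*(-14)) = 40*(18 - 42) = 40*(-24) = -960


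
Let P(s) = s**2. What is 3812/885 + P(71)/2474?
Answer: 13892173/2189490 ≈ 6.3449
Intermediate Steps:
3812/885 + P(71)/2474 = 3812/885 + 71**2/2474 = 3812*(1/885) + 5041*(1/2474) = 3812/885 + 5041/2474 = 13892173/2189490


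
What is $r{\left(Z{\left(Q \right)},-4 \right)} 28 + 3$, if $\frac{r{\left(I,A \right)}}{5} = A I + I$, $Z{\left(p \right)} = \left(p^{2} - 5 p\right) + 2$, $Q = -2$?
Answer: $-6717$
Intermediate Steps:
$Z{\left(p \right)} = 2 + p^{2} - 5 p$
$r{\left(I,A \right)} = 5 I + 5 A I$ ($r{\left(I,A \right)} = 5 \left(A I + I\right) = 5 \left(I + A I\right) = 5 I + 5 A I$)
$r{\left(Z{\left(Q \right)},-4 \right)} 28 + 3 = 5 \left(2 + \left(-2\right)^{2} - -10\right) \left(1 - 4\right) 28 + 3 = 5 \left(2 + 4 + 10\right) \left(-3\right) 28 + 3 = 5 \cdot 16 \left(-3\right) 28 + 3 = \left(-240\right) 28 + 3 = -6720 + 3 = -6717$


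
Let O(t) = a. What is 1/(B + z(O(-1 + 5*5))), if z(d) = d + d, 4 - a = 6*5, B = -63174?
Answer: -1/63226 ≈ -1.5816e-5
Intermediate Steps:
a = -26 (a = 4 - 6*5 = 4 - 1*30 = 4 - 30 = -26)
O(t) = -26
z(d) = 2*d
1/(B + z(O(-1 + 5*5))) = 1/(-63174 + 2*(-26)) = 1/(-63174 - 52) = 1/(-63226) = -1/63226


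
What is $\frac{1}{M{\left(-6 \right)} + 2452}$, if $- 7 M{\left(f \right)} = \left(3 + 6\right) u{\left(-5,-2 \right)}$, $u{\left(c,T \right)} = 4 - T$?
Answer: $\frac{7}{17110} \approx 0.00040912$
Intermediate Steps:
$M{\left(f \right)} = - \frac{54}{7}$ ($M{\left(f \right)} = - \frac{\left(3 + 6\right) \left(4 - -2\right)}{7} = - \frac{9 \left(4 + 2\right)}{7} = - \frac{9 \cdot 6}{7} = \left(- \frac{1}{7}\right) 54 = - \frac{54}{7}$)
$\frac{1}{M{\left(-6 \right)} + 2452} = \frac{1}{- \frac{54}{7} + 2452} = \frac{1}{\frac{17110}{7}} = \frac{7}{17110}$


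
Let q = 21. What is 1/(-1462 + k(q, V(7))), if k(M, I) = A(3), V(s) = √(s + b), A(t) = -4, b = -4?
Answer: -1/1466 ≈ -0.00068213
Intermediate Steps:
V(s) = √(-4 + s) (V(s) = √(s - 4) = √(-4 + s))
k(M, I) = -4
1/(-1462 + k(q, V(7))) = 1/(-1462 - 4) = 1/(-1466) = -1/1466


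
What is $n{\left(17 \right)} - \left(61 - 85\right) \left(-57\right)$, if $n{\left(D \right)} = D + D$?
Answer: $-1334$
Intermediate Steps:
$n{\left(D \right)} = 2 D$
$n{\left(17 \right)} - \left(61 - 85\right) \left(-57\right) = 2 \cdot 17 - \left(61 - 85\right) \left(-57\right) = 34 - \left(-24\right) \left(-57\right) = 34 - 1368 = -1334$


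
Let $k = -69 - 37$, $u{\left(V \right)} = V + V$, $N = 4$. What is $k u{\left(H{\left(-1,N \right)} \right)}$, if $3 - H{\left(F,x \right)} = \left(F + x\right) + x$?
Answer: $848$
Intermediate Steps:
$H{\left(F,x \right)} = 3 - F - 2 x$ ($H{\left(F,x \right)} = 3 - \left(\left(F + x\right) + x\right) = 3 - \left(F + 2 x\right) = 3 - F - 2 x$)
$u{\left(V \right)} = 2 V$
$k = -106$
$k u{\left(H{\left(-1,N \right)} \right)} = - 106 \cdot 2 \left(3 - -1 - 8\right) = - 106 \cdot 2 \left(3 + 1 - 8\right) = - 106 \cdot 2 \left(-4\right) = \left(-106\right) \left(-8\right) = 848$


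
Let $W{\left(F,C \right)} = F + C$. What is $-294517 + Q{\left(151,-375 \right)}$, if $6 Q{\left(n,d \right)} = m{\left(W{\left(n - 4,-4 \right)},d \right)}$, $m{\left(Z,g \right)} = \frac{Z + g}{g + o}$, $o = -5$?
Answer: $- \frac{83937316}{285} \approx -2.9452 \cdot 10^{5}$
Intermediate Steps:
$W{\left(F,C \right)} = C + F$
$m{\left(Z,g \right)} = \frac{Z + g}{-5 + g}$ ($m{\left(Z,g \right)} = \frac{Z + g}{g - 5} = \frac{Z + g}{-5 + g}$)
$Q{\left(n,d \right)} = \frac{-8 + d + n}{6 \left(-5 + d\right)}$ ($Q{\left(n,d \right)} = \frac{\frac{1}{-5 + d} \left(\left(-4 + \left(n - 4\right)\right) + d\right)}{6} = \frac{\frac{1}{-5 + d} \left(\left(-4 + \left(-4 + n\right)\right) + d\right)}{6} = \frac{\frac{1}{-5 + d} \left(\left(-8 + n\right) + d\right)}{6} = \frac{\frac{1}{-5 + d} \left(-8 + d + n\right)}{6} = \frac{-8 + d + n}{6 \left(-5 + d\right)}$)
$-294517 + Q{\left(151,-375 \right)} = -294517 + \frac{-8 - 375 + 151}{6 \left(-5 - 375\right)} = -294517 + \frac{1}{6} \frac{1}{-380} \left(-232\right) = -294517 + \frac{1}{6} \left(- \frac{1}{380}\right) \left(-232\right) = -294517 + \frac{29}{285} = - \frac{83937316}{285}$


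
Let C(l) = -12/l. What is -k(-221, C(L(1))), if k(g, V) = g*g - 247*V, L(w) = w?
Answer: -51805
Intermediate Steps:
k(g, V) = g² - 247*V
-k(-221, C(L(1))) = -((-221)² - (-2964)/1) = -(48841 - (-2964)) = -(48841 - 247*(-12)) = -(48841 + 2964) = -1*51805 = -51805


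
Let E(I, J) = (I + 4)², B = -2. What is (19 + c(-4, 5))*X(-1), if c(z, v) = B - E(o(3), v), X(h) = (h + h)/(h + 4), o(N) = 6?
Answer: 166/3 ≈ 55.333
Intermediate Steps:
X(h) = 2*h/(4 + h) (X(h) = (2*h)/(4 + h) = 2*h/(4 + h))
E(I, J) = (4 + I)²
c(z, v) = -102 (c(z, v) = -2 - (4 + 6)² = -2 - 1*10² = -2 - 1*100 = -2 - 100 = -102)
(19 + c(-4, 5))*X(-1) = (19 - 102)*(2*(-1)/(4 - 1)) = -166*(-1)/3 = -83*(-⅔) = 166/3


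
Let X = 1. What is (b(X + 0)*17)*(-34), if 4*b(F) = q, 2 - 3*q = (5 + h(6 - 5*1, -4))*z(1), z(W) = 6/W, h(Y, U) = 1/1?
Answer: 4913/3 ≈ 1637.7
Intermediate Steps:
h(Y, U) = 1
q = -34/3 (q = 2/3 - (5 + 1)*6/1/3 = 2/3 - 2*6*1 = 2/3 - 2*6 = 2/3 - 1/3*36 = 2/3 - 12 = -34/3 ≈ -11.333)
b(F) = -17/6 (b(F) = (1/4)*(-34/3) = -17/6)
(b(X + 0)*17)*(-34) = -17/6*17*(-34) = -289/6*(-34) = 4913/3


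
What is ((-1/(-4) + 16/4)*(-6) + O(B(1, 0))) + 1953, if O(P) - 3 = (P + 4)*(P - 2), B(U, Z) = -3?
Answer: 3851/2 ≈ 1925.5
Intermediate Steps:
O(P) = 3 + (-2 + P)*(4 + P) (O(P) = 3 + (P + 4)*(P - 2) = 3 + (4 + P)*(-2 + P) = 3 + (-2 + P)*(4 + P))
((-1/(-4) + 16/4)*(-6) + O(B(1, 0))) + 1953 = ((-1/(-4) + 16/4)*(-6) + (-5 + (-3)² + 2*(-3))) + 1953 = ((-1*(-¼) + 16*(¼))*(-6) + (-5 + 9 - 6)) + 1953 = ((¼ + 4)*(-6) - 2) + 1953 = ((17/4)*(-6) - 2) + 1953 = (-51/2 - 2) + 1953 = -55/2 + 1953 = 3851/2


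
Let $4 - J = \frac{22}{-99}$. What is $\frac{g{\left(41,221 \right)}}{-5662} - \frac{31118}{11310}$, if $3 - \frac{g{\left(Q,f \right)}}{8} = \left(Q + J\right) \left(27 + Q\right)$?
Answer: $\frac{76330873}{48027915} \approx 1.5893$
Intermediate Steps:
$J = \frac{38}{9}$ ($J = 4 - \frac{22}{-99} = 4 - 22 \left(- \frac{1}{99}\right) = 4 - - \frac{2}{9} = 4 + \frac{2}{9} = \frac{38}{9} \approx 4.2222$)
$g{\left(Q,f \right)} = 24 - 8 \left(27 + Q\right) \left(\frac{38}{9} + Q\right)$ ($g{\left(Q,f \right)} = 24 - 8 \left(Q + \frac{38}{9}\right) \left(27 + Q\right) = 24 - 8 \left(\frac{38}{9} + Q\right) \left(27 + Q\right) = 24 - 8 \left(27 + Q\right) \left(\frac{38}{9} + Q\right)$)
$\frac{g{\left(41,221 \right)}}{-5662} - \frac{31118}{11310} = \frac{-888 - 8 \cdot 41^{2} - \frac{92168}{9}}{-5662} - \frac{31118}{11310} = \left(-888 - 13448 - \frac{92168}{9}\right) \left(- \frac{1}{5662}\right) - \frac{15559}{5655} = \left(- \frac{221192}{9}\right) \left(- \frac{1}{5662}\right) - \frac{15559}{5655} = \frac{110596}{25479} - \frac{15559}{5655} = \frac{76330873}{48027915}$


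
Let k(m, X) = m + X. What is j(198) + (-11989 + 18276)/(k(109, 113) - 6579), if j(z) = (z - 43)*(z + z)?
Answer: 390186373/6357 ≈ 61379.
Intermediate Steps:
j(z) = 2*z*(-43 + z) (j(z) = (-43 + z)*(2*z) = 2*z*(-43 + z))
k(m, X) = X + m
j(198) + (-11989 + 18276)/(k(109, 113) - 6579) = 2*198*(-43 + 198) + (-11989 + 18276)/((113 + 109) - 6579) = 2*198*155 + 6287/(222 - 6579) = 61380 + 6287/(-6357) = 61380 + 6287*(-1/6357) = 61380 - 6287/6357 = 390186373/6357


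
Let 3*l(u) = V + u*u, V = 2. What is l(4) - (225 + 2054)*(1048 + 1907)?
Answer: -6734439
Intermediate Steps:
l(u) = 2/3 + u**2/3 (l(u) = (2 + u*u)/3 = (2 + u**2)/3 = 2/3 + u**2/3)
l(4) - (225 + 2054)*(1048 + 1907) = (2/3 + (1/3)*4**2) - (225 + 2054)*(1048 + 1907) = (2/3 + (1/3)*16) - 2279*2955 = (2/3 + 16/3) - 1*6734445 = 6 - 6734445 = -6734439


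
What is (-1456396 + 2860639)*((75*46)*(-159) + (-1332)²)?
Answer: 1721144134782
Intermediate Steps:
(-1456396 + 2860639)*((75*46)*(-159) + (-1332)²) = 1404243*(3450*(-159) + 1774224) = 1404243*(-548550 + 1774224) = 1404243*1225674 = 1721144134782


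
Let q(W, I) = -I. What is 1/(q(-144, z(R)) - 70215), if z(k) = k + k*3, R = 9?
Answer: -1/70251 ≈ -1.4235e-5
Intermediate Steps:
z(k) = 4*k (z(k) = k + 3*k = 4*k)
1/(q(-144, z(R)) - 70215) = 1/(-4*9 - 70215) = 1/(-1*36 - 70215) = 1/(-36 - 70215) = 1/(-70251) = -1/70251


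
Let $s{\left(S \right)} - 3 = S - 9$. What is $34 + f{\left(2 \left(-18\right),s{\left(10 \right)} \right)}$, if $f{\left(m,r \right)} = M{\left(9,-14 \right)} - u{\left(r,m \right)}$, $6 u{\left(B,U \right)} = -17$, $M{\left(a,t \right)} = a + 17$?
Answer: $\frac{377}{6} \approx 62.833$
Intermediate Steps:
$M{\left(a,t \right)} = 17 + a$
$u{\left(B,U \right)} = - \frac{17}{6}$ ($u{\left(B,U \right)} = \frac{1}{6} \left(-17\right) = - \frac{17}{6}$)
$s{\left(S \right)} = -6 + S$ ($s{\left(S \right)} = 3 + \left(S - 9\right) = 3 + \left(-9 + S\right) = -6 + S$)
$f{\left(m,r \right)} = \frac{173}{6}$ ($f{\left(m,r \right)} = \left(17 + 9\right) - - \frac{17}{6} = 26 + \frac{17}{6} = \frac{173}{6}$)
$34 + f{\left(2 \left(-18\right),s{\left(10 \right)} \right)} = 34 + \frac{173}{6} = \frac{377}{6}$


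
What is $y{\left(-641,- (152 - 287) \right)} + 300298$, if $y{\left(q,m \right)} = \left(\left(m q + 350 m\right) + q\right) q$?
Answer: $25892864$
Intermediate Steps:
$y{\left(q,m \right)} = q \left(q + 350 m + m q\right)$ ($y{\left(q,m \right)} = \left(\left(350 m + m q\right) + q\right) q = \left(q + 350 m + m q\right) q = q \left(q + 350 m + m q\right)$)
$y{\left(-641,- (152 - 287) \right)} + 300298 = - 641 \left(-641 + 350 \left(- (152 - 287)\right) + - (152 - 287) \left(-641\right)\right) + 300298 = - 641 \left(-641 + 350 \left(\left(-1\right) \left(-135\right)\right) + \left(-1\right) \left(-135\right) \left(-641\right)\right) + 300298 = - 641 \left(-641 + 350 \cdot 135 + 135 \left(-641\right)\right) + 300298 = - 641 \left(-641 + 47250 - 86535\right) + 300298 = \left(-641\right) \left(-39926\right) + 300298 = 25592566 + 300298 = 25892864$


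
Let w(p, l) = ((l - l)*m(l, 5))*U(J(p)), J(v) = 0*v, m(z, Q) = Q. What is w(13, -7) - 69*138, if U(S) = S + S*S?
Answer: -9522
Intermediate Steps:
J(v) = 0
U(S) = S + S²
w(p, l) = 0 (w(p, l) = ((l - l)*5)*(0*(1 + 0)) = (0*5)*(0*1) = 0*0 = 0)
w(13, -7) - 69*138 = 0 - 69*138 = 0 - 9522 = -9522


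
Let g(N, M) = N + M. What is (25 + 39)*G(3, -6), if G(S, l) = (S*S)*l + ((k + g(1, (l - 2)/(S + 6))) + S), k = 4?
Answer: -27008/9 ≈ -3000.9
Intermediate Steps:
g(N, M) = M + N
G(S, l) = 5 + S + l*S² + (-2 + l)/(6 + S) (G(S, l) = (S*S)*l + ((4 + ((l - 2)/(S + 6) + 1)) + S) = S²*l + ((4 + ((-2 + l)/(6 + S) + 1)) + S) = l*S² + ((4 + ((-2 + l)/(6 + S) + 1)) + S) = l*S² + ((4 + (1 + (-2 + l)/(6 + S))) + S) = l*S² + ((5 + (-2 + l)/(6 + S)) + S) = l*S² + (5 + S + (-2 + l)/(6 + S)) = 5 + S + l*S² + (-2 + l)/(6 + S))
(25 + 39)*G(3, -6) = (25 + 39)*((-2 - 6 + (6 + 3)*(5 + 3 - 6*3²))/(6 + 3)) = 64*((-2 - 6 + 9*(5 + 3 - 6*9))/9) = 64*((-2 - 6 + 9*(5 + 3 - 54))/9) = 64*((-2 - 6 + 9*(-46))/9) = 64*((-2 - 6 - 414)/9) = 64*((⅑)*(-422)) = 64*(-422/9) = -27008/9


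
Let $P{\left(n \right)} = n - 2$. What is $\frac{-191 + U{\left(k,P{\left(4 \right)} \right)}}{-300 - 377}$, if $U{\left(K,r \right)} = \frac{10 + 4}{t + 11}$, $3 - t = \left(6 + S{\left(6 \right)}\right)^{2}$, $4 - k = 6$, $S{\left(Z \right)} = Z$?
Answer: $\frac{12422}{44005} \approx 0.28229$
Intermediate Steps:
$k = -2$ ($k = 4 - 6 = -2$)
$P{\left(n \right)} = -2 + n$
$t = -141$ ($t = 3 - \left(6 + 6\right)^{2} = 3 - 12^{2} = 3 - 144 = -141$)
$U{\left(K,r \right)} = - \frac{7}{65}$ ($U{\left(K,r \right)} = \frac{10 + 4}{-141 + 11} = \frac{14}{-130} = 14 \left(- \frac{1}{130}\right) = - \frac{7}{65}$)
$\frac{-191 + U{\left(k,P{\left(4 \right)} \right)}}{-300 - 377} = \frac{-191 - \frac{7}{65}}{-300 - 377} = - \frac{12422}{65 \left(-677\right)} = \left(- \frac{12422}{65}\right) \left(- \frac{1}{677}\right) = \frac{12422}{44005}$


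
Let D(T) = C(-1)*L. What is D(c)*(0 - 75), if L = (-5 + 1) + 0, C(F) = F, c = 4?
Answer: -300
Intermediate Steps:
L = -4 (L = -4 + 0 = -4)
D(T) = 4 (D(T) = -1*(-4) = 4)
D(c)*(0 - 75) = 4*(0 - 75) = 4*(-75) = -300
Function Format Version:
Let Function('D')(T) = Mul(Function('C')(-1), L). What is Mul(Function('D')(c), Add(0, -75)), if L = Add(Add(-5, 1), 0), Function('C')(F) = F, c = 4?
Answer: -300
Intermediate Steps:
L = -4 (L = Add(-4, 0) = -4)
Function('D')(T) = 4 (Function('D')(T) = Mul(-1, -4) = 4)
Mul(Function('D')(c), Add(0, -75)) = Mul(4, Add(0, -75)) = Mul(4, -75) = -300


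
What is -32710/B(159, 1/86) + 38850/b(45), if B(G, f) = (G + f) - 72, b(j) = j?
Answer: 10941790/22449 ≈ 487.41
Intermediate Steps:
B(G, f) = -72 + G + f
-32710/B(159, 1/86) + 38850/b(45) = -32710/(-72 + 159 + 1/86) + 38850/45 = -32710/(-72 + 159 + 1/86) + 38850*(1/45) = -32710/7483/86 + 2590/3 = -32710*86/7483 + 2590/3 = -2813060/7483 + 2590/3 = 10941790/22449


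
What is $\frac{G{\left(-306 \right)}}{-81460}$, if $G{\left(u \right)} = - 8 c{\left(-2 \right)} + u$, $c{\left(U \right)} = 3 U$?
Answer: $\frac{129}{40730} \approx 0.0031672$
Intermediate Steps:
$G{\left(u \right)} = 48 + u$ ($G{\left(u \right)} = - 8 \cdot 3 \left(-2\right) + u = \left(-8\right) \left(-6\right) + u = 48 + u$)
$\frac{G{\left(-306 \right)}}{-81460} = \frac{48 - 306}{-81460} = \left(-258\right) \left(- \frac{1}{81460}\right) = \frac{129}{40730}$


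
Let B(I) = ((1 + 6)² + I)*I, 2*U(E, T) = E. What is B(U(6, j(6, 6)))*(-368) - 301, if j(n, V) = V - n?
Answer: -57709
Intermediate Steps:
U(E, T) = E/2
B(I) = I*(49 + I) (B(I) = (7² + I)*I = (49 + I)*I = I*(49 + I))
B(U(6, j(6, 6)))*(-368) - 301 = (((½)*6)*(49 + (½)*6))*(-368) - 301 = (3*(49 + 3))*(-368) - 301 = (3*52)*(-368) - 301 = 156*(-368) - 301 = -57408 - 301 = -57709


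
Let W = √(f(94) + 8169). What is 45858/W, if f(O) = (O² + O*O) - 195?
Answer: 22929*√25646/12823 ≈ 286.36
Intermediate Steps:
f(O) = -195 + 2*O² (f(O) = (O² + O²) - 195 = 2*O² - 195 = -195 + 2*O²)
W = √25646 (W = √((-195 + 2*94²) + 8169) = √((-195 + 2*8836) + 8169) = √((-195 + 17672) + 8169) = √(17477 + 8169) = √25646 ≈ 160.14)
45858/W = 45858/(√25646) = 45858*(√25646/25646) = 22929*√25646/12823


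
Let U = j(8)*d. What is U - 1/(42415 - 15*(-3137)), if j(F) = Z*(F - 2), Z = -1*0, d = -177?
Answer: -1/89470 ≈ -1.1177e-5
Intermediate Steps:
Z = 0
j(F) = 0 (j(F) = 0*(F - 2) = 0*(-2 + F) = 0)
U = 0 (U = 0*(-177) = 0)
U - 1/(42415 - 15*(-3137)) = 0 - 1/(42415 - 15*(-3137)) = 0 - 1/(42415 + 47055) = 0 - 1/89470 = -1/89470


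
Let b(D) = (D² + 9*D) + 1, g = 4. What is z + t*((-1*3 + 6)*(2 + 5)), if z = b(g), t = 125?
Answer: 2678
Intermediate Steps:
b(D) = 1 + D² + 9*D
z = 53 (z = 1 + 4² + 9*4 = 1 + 16 + 36 = 53)
z + t*((-1*3 + 6)*(2 + 5)) = 53 + 125*((-1*3 + 6)*(2 + 5)) = 53 + 125*((-3 + 6)*7) = 53 + 125*(3*7) = 53 + 125*21 = 53 + 2625 = 2678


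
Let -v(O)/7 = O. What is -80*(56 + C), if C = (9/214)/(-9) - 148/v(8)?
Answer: -3513600/749 ≈ -4691.1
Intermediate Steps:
v(O) = -7*O
C = 1976/749 (C = (9/214)/(-9) - 148/((-7*8)) = (9*(1/214))*(-1/9) - 148/(-56) = (9/214)*(-1/9) - 148*(-1/56) = -1/214 + 37/14 = 1976/749 ≈ 2.6382)
-80*(56 + C) = -80*(56 + 1976/749) = -80*43920/749 = -3513600/749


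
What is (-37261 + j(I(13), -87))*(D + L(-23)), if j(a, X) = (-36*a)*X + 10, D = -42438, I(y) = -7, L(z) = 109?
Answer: 2504818575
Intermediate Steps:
j(a, X) = 10 - 36*X*a (j(a, X) = -36*X*a + 10 = 10 - 36*X*a)
(-37261 + j(I(13), -87))*(D + L(-23)) = (-37261 + (10 - 36*(-87)*(-7)))*(-42438 + 109) = (-37261 + (10 - 21924))*(-42329) = (-37261 - 21914)*(-42329) = -59175*(-42329) = 2504818575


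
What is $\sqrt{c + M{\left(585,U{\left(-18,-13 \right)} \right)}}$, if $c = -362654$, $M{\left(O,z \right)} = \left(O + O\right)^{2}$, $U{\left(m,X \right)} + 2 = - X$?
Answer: $\sqrt{1006246} \approx 1003.1$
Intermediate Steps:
$U{\left(m,X \right)} = -2 - X$
$M{\left(O,z \right)} = 4 O^{2}$ ($M{\left(O,z \right)} = \left(2 O\right)^{2} = 4 O^{2}$)
$\sqrt{c + M{\left(585,U{\left(-18,-13 \right)} \right)}} = \sqrt{-362654 + 4 \cdot 585^{2}} = \sqrt{-362654 + 4 \cdot 342225} = \sqrt{-362654 + 1368900} = \sqrt{1006246}$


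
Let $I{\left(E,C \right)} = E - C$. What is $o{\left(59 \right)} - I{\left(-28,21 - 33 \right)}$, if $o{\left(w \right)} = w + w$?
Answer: $134$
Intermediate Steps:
$o{\left(w \right)} = 2 w$
$o{\left(59 \right)} - I{\left(-28,21 - 33 \right)} = 2 \cdot 59 - \left(-28 - \left(21 - 33\right)\right) = 118 - \left(-28 - \left(21 - 33\right)\right) = 118 - \left(-28 - -12\right) = 118 - \left(-28 + 12\right) = 118 - -16 = 118 + 16 = 134$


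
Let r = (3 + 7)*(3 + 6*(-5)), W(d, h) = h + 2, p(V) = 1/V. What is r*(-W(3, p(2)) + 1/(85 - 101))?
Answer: 5535/8 ≈ 691.88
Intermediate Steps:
W(d, h) = 2 + h
r = -270 (r = 10*(3 - 30) = 10*(-27) = -270)
r*(-W(3, p(2)) + 1/(85 - 101)) = -270*(-(2 + 1/2) + 1/(85 - 101)) = -270*(-(2 + ½) + 1/(-16)) = -270*(-1*5/2 - 1/16) = -270*(-5/2 - 1/16) = -270*(-41/16) = 5535/8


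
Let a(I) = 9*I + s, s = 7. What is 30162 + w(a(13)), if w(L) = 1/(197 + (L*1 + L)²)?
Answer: 1861025563/61701 ≈ 30162.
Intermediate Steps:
a(I) = 7 + 9*I (a(I) = 9*I + 7 = 7 + 9*I)
w(L) = 1/(197 + 4*L²) (w(L) = 1/(197 + (L + L)²) = 1/(197 + (2*L)²) = 1/(197 + 4*L²))
30162 + w(a(13)) = 30162 + 1/(197 + 4*(7 + 9*13)²) = 30162 + 1/(197 + 4*(7 + 117)²) = 30162 + 1/(197 + 4*124²) = 30162 + 1/(197 + 4*15376) = 30162 + 1/(197 + 61504) = 30162 + 1/61701 = 1861025563/61701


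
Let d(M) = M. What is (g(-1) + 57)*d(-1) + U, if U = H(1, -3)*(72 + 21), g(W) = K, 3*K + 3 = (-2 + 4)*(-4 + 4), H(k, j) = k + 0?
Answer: 37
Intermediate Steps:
H(k, j) = k
K = -1 (K = -1 + ((-2 + 4)*(-4 + 4))/3 = -1 + (2*0)/3 = -1 + (⅓)*0 = -1 + 0 = -1)
g(W) = -1
U = 93 (U = 1*(72 + 21) = 1*93 = 93)
(g(-1) + 57)*d(-1) + U = (-1 + 57)*(-1) + 93 = 56*(-1) + 93 = -56 + 93 = 37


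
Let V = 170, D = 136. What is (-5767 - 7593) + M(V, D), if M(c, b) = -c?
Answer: -13530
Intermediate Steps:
(-5767 - 7593) + M(V, D) = (-5767 - 7593) - 1*170 = -13360 - 170 = -13530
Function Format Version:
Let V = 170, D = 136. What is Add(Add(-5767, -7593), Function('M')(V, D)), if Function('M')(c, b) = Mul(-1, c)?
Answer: -13530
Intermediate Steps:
Add(Add(-5767, -7593), Function('M')(V, D)) = Add(Add(-5767, -7593), Mul(-1, 170)) = Add(-13360, -170) = -13530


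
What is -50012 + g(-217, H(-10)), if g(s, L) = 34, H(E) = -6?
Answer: -49978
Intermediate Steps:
-50012 + g(-217, H(-10)) = -50012 + 34 = -49978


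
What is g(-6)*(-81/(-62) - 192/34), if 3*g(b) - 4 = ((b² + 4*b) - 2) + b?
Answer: -6100/527 ≈ -11.575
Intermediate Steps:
g(b) = ⅔ + b²/3 + 5*b/3 (g(b) = 4/3 + (((b² + 4*b) - 2) + b)/3 = 4/3 + ((-2 + b² + 4*b) + b)/3 = 4/3 + (-2 + b² + 5*b)/3 = 4/3 + (-⅔ + b²/3 + 5*b/3) = ⅔ + b²/3 + 5*b/3)
g(-6)*(-81/(-62) - 192/34) = (⅔ + (⅓)*(-6)² + (5/3)*(-6))*(-81/(-62) - 192/34) = (⅔ + (⅓)*36 - 10)*(-81*(-1/62) - 192*1/34) = (⅔ + 12 - 10)*(81/62 - 96/17) = (8/3)*(-4575/1054) = -6100/527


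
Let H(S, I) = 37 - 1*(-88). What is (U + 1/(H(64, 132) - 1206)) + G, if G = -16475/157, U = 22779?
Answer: 3848173911/169717 ≈ 22674.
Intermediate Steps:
G = -16475/157 (G = -16475*1/157 = -16475/157 ≈ -104.94)
H(S, I) = 125 (H(S, I) = 37 + 88 = 125)
(U + 1/(H(64, 132) - 1206)) + G = (22779 + 1/(125 - 1206)) - 16475/157 = (22779 + 1/(-1081)) - 16475/157 = (22779 - 1/1081) - 16475/157 = 24624098/1081 - 16475/157 = 3848173911/169717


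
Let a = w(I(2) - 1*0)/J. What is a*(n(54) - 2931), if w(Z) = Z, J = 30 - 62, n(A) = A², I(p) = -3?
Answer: -45/32 ≈ -1.4063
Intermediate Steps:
J = -32
a = 3/32 (a = (-3 - 1*0)/(-32) = (-3 + 0)*(-1/32) = -3*(-1/32) = 3/32 ≈ 0.093750)
a*(n(54) - 2931) = 3*(54² - 2931)/32 = 3*(2916 - 2931)/32 = (3/32)*(-15) = -45/32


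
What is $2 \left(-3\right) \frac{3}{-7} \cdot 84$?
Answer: $216$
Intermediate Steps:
$2 \left(-3\right) \frac{3}{-7} \cdot 84 = - 6 \cdot 3 \left(- \frac{1}{7}\right) 84 = \left(-6\right) \left(- \frac{3}{7}\right) 84 = \frac{18}{7} \cdot 84 = 216$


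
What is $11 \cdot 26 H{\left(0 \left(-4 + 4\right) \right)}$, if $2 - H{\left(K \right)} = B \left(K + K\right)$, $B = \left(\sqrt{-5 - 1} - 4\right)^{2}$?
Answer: $572$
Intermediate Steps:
$B = \left(-4 + i \sqrt{6}\right)^{2}$ ($B = \left(\sqrt{-6} - 4\right)^{2} = \left(i \sqrt{6} - 4\right)^{2} = \left(-4 + i \sqrt{6}\right)^{2} \approx 10.0 - 19.596 i$)
$H{\left(K \right)} = 2 - 2 K \left(4 - i \sqrt{6}\right)^{2}$ ($H{\left(K \right)} = 2 - \left(4 - i \sqrt{6}\right)^{2} \left(K + K\right) = 2 - \left(4 - i \sqrt{6}\right)^{2} \cdot 2 K = 2 - 2 K \left(4 - i \sqrt{6}\right)^{2}$)
$11 \cdot 26 H{\left(0 \left(-4 + 4\right) \right)} = 11 \cdot 26 \left(2 - 2 \cdot 0 \left(-4 + 4\right) \left(4 - i \sqrt{6}\right)^{2}\right) = 286 \left(2 - 2 \cdot 0 \cdot 0 \left(4 - i \sqrt{6}\right)^{2}\right) = 286 \left(2 - 0 \left(4 - i \sqrt{6}\right)^{2}\right) = 286 \left(2 + 0\right) = 286 \cdot 2 = 572$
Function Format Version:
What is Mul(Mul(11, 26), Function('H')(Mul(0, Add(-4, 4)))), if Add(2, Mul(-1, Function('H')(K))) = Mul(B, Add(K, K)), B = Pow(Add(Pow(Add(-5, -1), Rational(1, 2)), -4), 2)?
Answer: 572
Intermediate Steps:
B = Pow(Add(-4, Mul(I, Pow(6, Rational(1, 2)))), 2) (B = Pow(Add(Pow(-6, Rational(1, 2)), -4), 2) = Pow(Add(Mul(I, Pow(6, Rational(1, 2))), -4), 2) = Pow(Add(-4, Mul(I, Pow(6, Rational(1, 2)))), 2) ≈ Add(10.000, Mul(-19.596, I)))
Function('H')(K) = Add(2, Mul(-2, K, Pow(Add(4, Mul(-1, I, Pow(6, Rational(1, 2)))), 2))) (Function('H')(K) = Add(2, Mul(-1, Mul(Pow(Add(4, Mul(-1, I, Pow(6, Rational(1, 2)))), 2), Add(K, K)))) = Add(2, Mul(-1, Mul(Pow(Add(4, Mul(-1, I, Pow(6, Rational(1, 2)))), 2), Mul(2, K)))) = Add(2, Mul(-1, Mul(2, K, Pow(Add(4, Mul(-1, I, Pow(6, Rational(1, 2)))), 2)))) = Add(2, Mul(-2, K, Pow(Add(4, Mul(-1, I, Pow(6, Rational(1, 2)))), 2))))
Mul(Mul(11, 26), Function('H')(Mul(0, Add(-4, 4)))) = Mul(Mul(11, 26), Add(2, Mul(-2, Mul(0, Add(-4, 4)), Pow(Add(4, Mul(-1, I, Pow(6, Rational(1, 2)))), 2)))) = Mul(286, Add(2, Mul(-2, Mul(0, 0), Pow(Add(4, Mul(-1, I, Pow(6, Rational(1, 2)))), 2)))) = Mul(286, Add(2, Mul(-2, 0, Pow(Add(4, Mul(-1, I, Pow(6, Rational(1, 2)))), 2)))) = Mul(286, Add(2, 0)) = Mul(286, 2) = 572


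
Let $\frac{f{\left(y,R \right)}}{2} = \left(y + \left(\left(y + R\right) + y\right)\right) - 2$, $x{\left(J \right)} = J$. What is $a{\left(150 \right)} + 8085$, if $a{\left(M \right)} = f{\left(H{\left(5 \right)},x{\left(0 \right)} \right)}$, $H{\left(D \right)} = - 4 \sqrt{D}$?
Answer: $8081 - 24 \sqrt{5} \approx 8027.3$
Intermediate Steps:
$f{\left(y,R \right)} = -4 + 2 R + 6 y$ ($f{\left(y,R \right)} = 2 \left(\left(y + \left(\left(y + R\right) + y\right)\right) - 2\right) = 2 \left(\left(y + \left(\left(R + y\right) + y\right)\right) - 2\right) = 2 \left(\left(y + \left(R + 2 y\right)\right) - 2\right) = 2 \left(\left(R + 3 y\right) - 2\right) = 2 \left(-2 + R + 3 y\right) = -4 + 2 R + 6 y$)
$a{\left(M \right)} = -4 - 24 \sqrt{5}$ ($a{\left(M \right)} = -4 + 2 \cdot 0 + 6 \left(- 4 \sqrt{5}\right) = -4 + 0 - 24 \sqrt{5} = -4 - 24 \sqrt{5}$)
$a{\left(150 \right)} + 8085 = \left(-4 - 24 \sqrt{5}\right) + 8085 = 8081 - 24 \sqrt{5}$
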